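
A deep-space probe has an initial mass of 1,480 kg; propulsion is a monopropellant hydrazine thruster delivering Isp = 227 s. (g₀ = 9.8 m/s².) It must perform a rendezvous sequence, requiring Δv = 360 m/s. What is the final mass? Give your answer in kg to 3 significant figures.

final mass ≈ 1260 kg

v_e = Isp · g₀ = 227 × 9.8 = 2224.6 m/s.
m₀/m_f = exp(Δv / v_e) = exp(360 / 2224.6) = exp(0.1618) = 1.1757.
m_f = m₀ / 1.1757 = 1,480 / 1.1757 = 1,258.82 kg.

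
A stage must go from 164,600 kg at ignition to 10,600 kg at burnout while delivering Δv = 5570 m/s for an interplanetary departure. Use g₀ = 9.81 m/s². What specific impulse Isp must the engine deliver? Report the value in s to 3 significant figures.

ln(m₀/m_f) = ln(164600/10600) = ln(15.53) = 2.7427.
From the ideal rocket equation, v_e = Δv / ln(m₀/m_f) = 5570 / 2.7427 = 2030.9 m/s.
Isp = v_e / g₀ = 2030.9 / 9.81 = 207.0 s.

Isp ≈ 207 s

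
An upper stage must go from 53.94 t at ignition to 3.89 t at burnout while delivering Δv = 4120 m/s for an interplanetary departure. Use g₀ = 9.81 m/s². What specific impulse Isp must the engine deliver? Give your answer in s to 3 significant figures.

ln(m₀/m_f) = ln(53940/3890) = ln(13.87) = 2.6295.
v_e = Δv / ln(m₀/m_f) = 4120 / 2.6295 = 1566.9 m/s.
Isp = v_e / g₀ = 1566.9 / 9.81 = 159.7 s.

Isp ≈ 160 s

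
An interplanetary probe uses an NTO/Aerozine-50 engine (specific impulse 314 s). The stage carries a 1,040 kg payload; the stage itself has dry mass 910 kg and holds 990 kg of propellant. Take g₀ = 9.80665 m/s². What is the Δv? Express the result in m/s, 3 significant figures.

Δv ≈ 1260 m/s

v_e = Isp · g₀ = 314 × 9.80665 = 3079.3 m/s.
m₀ = payload + dry + propellant = 1,040 + 910 + 990 = 2,940 kg.
m_f = payload + dry = 1,040 + 910 = 1,950 kg.
By the Tsiolkovsky rocket equation, Δv = v_e · ln(m₀/m_f) = 3079.3 × ln(1.508) = 3079.3 × 0.4106 ≈ 1264.3 m/s.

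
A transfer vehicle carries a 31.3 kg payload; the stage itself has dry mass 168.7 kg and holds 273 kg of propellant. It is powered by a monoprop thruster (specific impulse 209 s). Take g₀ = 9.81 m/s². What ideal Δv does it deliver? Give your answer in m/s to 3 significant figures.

v_e = Isp · g₀ = 209 × 9.81 = 2050.3 m/s.
m₀ = payload + dry + propellant = 31.3 + 168.7 + 273 = 473 kg.
m_f = payload + dry = 31.3 + 168.7 = 200 kg.
Δv = v_e · ln(m₀/m_f) = 2050.3 × ln(2.365) = 2050.3 × 0.8608 ≈ 1764.8 m/s.

Δv ≈ 1760 m/s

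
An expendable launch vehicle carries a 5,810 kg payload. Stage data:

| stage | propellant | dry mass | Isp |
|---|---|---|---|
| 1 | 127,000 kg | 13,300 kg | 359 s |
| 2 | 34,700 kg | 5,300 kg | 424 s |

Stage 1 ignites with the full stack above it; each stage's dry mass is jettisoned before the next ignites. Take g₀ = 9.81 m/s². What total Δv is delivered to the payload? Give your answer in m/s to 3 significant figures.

Δv ≈ 9930 m/s

Ignition mass of stage 1 = 127,000+13,300 + 34,700+5,300 + 5,810 = 186,110 kg.
Stage 1: m₀ = 186,110 kg, m_f = 186,110 − 127,000 = 59,110 kg; Δv = 359×9.81×ln(3.149) = 3521.8×1.1469 ≈ 4039 m/s.
Stage 2: m₀ = 45,810 kg, m_f = 45,810 − 34,700 = 11,110 kg; Δv = 424×9.81×ln(4.123) = 4159.4×1.4167 ≈ 5892 m/s.
Total Δv = 4039 + 5892 = 9931 m/s.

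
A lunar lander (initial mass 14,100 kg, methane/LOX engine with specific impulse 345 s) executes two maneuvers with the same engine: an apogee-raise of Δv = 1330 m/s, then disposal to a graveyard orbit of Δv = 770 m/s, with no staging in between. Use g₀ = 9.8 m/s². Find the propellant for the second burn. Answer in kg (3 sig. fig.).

v_e = Isp · g₀ = 345 × 9.8 = 3381.0 m/s.
After the first burn: m = 14100 × exp(−1330/3381.0) = 14100 × 0.67478 = 9,514.4 kg.
After the second burn: m = 9,514.4 × exp(−770/3381.0) = 9,514.4 × 0.79633 = 7,576.6 kg.
Second-burn propellant = 9,514.4 − 7,576.6 = 1,937.8 kg.

propellant for the second burn ≈ 1940 kg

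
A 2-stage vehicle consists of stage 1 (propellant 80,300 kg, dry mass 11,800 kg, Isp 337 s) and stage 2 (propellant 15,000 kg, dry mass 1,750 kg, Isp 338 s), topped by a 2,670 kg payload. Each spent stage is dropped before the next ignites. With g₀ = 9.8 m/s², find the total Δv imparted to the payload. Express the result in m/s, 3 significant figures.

Δv ≈ 9110 m/s

Ignition mass of stage 1 = 80,300+11,800 + 15,000+1,750 + 2,670 = 111,520 kg.
Stage 1: m₀ = 111,520 kg, m_f = 111,520 − 80,300 = 31,220 kg; Δv = 337×9.8×ln(3.572) = 3302.6×1.2731 ≈ 4205 m/s.
Stage 2: m₀ = 19,420 kg, m_f = 19,420 − 15,000 = 4,420 kg; Δv = 338×9.8×ln(4.394) = 3312.4×1.4802 ≈ 4903 m/s.
Total Δv = 4205 + 4903 = 9108 m/s.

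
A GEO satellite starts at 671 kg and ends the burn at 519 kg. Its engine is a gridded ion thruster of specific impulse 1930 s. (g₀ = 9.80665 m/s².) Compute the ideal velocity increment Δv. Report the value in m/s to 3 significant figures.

v_e = Isp · g₀ = 1930 × 9.80665 = 18926.8 m/s.
Δv = v_e · ln(m₀/m_f) = 18926.8 × ln(1.293) = 18926.8 × 0.2569 ≈ 4861.6 m/s.

Δv ≈ 4860 m/s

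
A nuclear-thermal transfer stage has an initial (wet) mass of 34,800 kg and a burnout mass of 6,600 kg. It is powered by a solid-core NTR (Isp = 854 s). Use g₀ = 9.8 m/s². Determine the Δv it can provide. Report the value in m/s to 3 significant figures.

Δv ≈ 13900 m/s

v_e = Isp · g₀ = 854 × 9.8 = 8369.2 m/s.
From the ideal rocket equation, Δv = v_e · ln(m₀/m_f) = 8369.2 × ln(5.273) = 8369.2 × 1.6625 ≈ 13914.2 m/s.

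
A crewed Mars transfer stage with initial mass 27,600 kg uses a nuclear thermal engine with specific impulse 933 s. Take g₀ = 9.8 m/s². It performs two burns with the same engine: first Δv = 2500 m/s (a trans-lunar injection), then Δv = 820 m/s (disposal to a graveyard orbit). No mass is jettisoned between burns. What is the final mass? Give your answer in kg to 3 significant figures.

v_e = Isp · g₀ = 933 × 9.8 = 9143.4 m/s.
After the first burn: m = 27600 × exp(−2500/9143.4) = 27600 × 0.76077 = 20,997.3 kg.
After the second burn: m = 20,997.3 × exp(−820/9143.4) = 20,997.3 × 0.91422 = 19,196.2 kg.

final mass ≈ 19200 kg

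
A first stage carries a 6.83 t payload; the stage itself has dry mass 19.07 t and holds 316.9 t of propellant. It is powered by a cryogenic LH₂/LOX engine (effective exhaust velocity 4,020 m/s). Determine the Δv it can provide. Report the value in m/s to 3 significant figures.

m₀ = payload + dry + propellant = 6.83 + 19.07 + 316.9 = 342.8 t.
m_f = payload + dry = 6.83 + 19.07 = 25.9 t.
Δv = v_e · ln(m₀/m_f) = 4020.0 × ln(13.24) = 4020.0 × 2.5829 ≈ 10383.3 m/s.

Δv ≈ 10400 m/s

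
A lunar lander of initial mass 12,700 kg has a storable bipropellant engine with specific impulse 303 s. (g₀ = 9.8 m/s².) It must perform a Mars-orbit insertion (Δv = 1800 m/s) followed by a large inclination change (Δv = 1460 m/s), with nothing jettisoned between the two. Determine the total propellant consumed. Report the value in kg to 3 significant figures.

total propellant consumed ≈ 8460 kg

v_e = Isp · g₀ = 303 × 9.8 = 2969.4 m/s.
After the first burn: m = 12700 × exp(−1800/2969.4) = 12700 × 0.54543 = 6,926.96 kg.
After the second burn: m = 6,926.96 × exp(−1460/2969.4) = 6,926.96 × 0.61160 = 4,236.53 kg.
Total propellant = m₀ − m_final = 12700 − 4,236.53 = 8,463.47 kg.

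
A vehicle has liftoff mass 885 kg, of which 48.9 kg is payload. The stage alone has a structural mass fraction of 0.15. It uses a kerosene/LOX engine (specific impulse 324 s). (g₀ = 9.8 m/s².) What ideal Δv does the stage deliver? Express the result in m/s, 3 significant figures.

Δv ≈ 5160 m/s

Stage wet mass = m₀ − payload = 885 − 48.9 = 836.1 kg.
Stage dry mass = ε × stage wet mass = 0.15 × 836.1 = 125.415 kg.
Burnout mass m_f = stage dry + payload = 125.415 + 48.9 = 174.315 kg.
v_e = Isp · g₀ = 324 × 9.8 = 3175.2 m/s.
Δv = v_e · ln(885/174.315) = 3175.2 × ln(5.077) = 3175.2 × 1.6247 ≈ 5159 m/s.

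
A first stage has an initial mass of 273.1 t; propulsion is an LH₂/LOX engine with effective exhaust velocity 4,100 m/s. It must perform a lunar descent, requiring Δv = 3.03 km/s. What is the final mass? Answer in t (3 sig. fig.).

Using Δv = v_e ln(m₀/m_f): m₀/m_f = exp(Δv / v_e) = exp(3030 / 4100.0) = exp(0.7390) = 2.0939.
m_f = m₀ / 2.0939 = 273.1 / 2.0939 = 130.426 t.

final mass ≈ 130 t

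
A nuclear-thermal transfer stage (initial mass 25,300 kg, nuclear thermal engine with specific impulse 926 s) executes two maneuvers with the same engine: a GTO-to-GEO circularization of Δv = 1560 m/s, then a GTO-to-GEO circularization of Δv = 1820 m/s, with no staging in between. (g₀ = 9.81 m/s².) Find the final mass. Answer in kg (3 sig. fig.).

final mass ≈ 17400 kg

v_e = Isp · g₀ = 926 × 9.81 = 9084.1 m/s.
After the first burn: m = 25300 × exp(−1560/9084.1) = 25300 × 0.84221 = 21,307.9 kg.
After the second burn: m = 21,307.9 × exp(−1820/9084.1) = 21,307.9 × 0.81844 = 17,439.2 kg.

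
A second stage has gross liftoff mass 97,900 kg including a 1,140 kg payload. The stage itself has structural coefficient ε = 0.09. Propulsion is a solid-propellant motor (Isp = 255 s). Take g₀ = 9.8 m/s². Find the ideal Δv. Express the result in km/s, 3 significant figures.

Stage wet mass = m₀ − payload = 97,900 − 1,140 = 96,760 kg.
Stage dry mass = ε × stage wet mass = 0.09 × 96,760 = 8,708.4 kg.
Burnout mass m_f = stage dry + payload = 8,708.4 + 1,140 = 9,848.4 kg.
v_e = Isp · g₀ = 255 × 9.8 = 2499.0 m/s.
Δv = v_e · ln(97,900/9,848.4) = 2499.0 × ln(9.941) = 2499.0 × 2.2966 ≈ 5739 m/s.

Δv ≈ 5.74 km/s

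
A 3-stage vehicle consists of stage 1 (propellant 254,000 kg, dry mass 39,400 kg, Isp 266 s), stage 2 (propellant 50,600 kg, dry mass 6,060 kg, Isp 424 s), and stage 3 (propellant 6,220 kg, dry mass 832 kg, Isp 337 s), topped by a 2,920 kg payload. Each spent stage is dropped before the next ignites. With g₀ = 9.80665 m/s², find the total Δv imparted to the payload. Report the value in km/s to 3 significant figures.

Ignition mass of stage 1 = 254,000+39,400 + 50,600+6,060 + 6,220+832 + 2,920 = 360,032 kg.
Stage 1: m₀ = 360,032 kg, m_f = 360,032 − 254,000 = 106,032 kg; Δv = 266×9.80665×ln(3.396) = 2608.6×1.2225 ≈ 3189 m/s.
Stage 2: m₀ = 66,632 kg, m_f = 66,632 − 50,600 = 16,032 kg; Δv = 424×9.80665×ln(4.156) = 4158.0×1.4246 ≈ 5924 m/s.
Stage 3: m₀ = 9,972 kg, m_f = 9,972 − 6,220 = 3,752 kg; Δv = 337×9.80665×ln(2.658) = 3304.8×0.9775 ≈ 3230 m/s.
Total Δv = 3189 + 5924 + 3230 = 12343 m/s.

Δv ≈ 12.3 km/s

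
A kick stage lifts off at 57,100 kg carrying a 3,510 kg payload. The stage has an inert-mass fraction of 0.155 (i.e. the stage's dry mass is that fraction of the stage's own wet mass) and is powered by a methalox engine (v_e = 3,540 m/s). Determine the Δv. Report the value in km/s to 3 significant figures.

Δv ≈ 5.58 km/s

Stage wet mass = m₀ − payload = 57,100 − 3,510 = 53,590 kg.
Stage dry mass = ε × stage wet mass = 0.155 × 53,590 = 8,306.45 kg.
Burnout mass m_f = stage dry + payload = 8,306.45 + 3,510 = 11,816.45 kg.
By the Tsiolkovsky rocket equation, Δv = v_e · ln(57,100/11,816.45) = 3540.0 × ln(4.832) = 3540.0 × 1.5753 ≈ 5577 m/s.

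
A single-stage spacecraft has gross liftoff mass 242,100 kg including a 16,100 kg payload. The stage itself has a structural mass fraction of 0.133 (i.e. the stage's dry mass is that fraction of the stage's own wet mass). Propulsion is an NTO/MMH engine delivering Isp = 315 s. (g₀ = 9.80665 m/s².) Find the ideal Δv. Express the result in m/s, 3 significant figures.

Stage wet mass = m₀ − payload = 242,100 − 16,100 = 226,000 kg.
Stage dry mass = ε × stage wet mass = 0.133 × 226,000 = 30,058 kg.
Burnout mass m_f = stage dry + payload = 30,058 + 16,100 = 46,158 kg.
v_e = Isp · g₀ = 315 × 9.80665 = 3089.1 m/s.
Δv = v_e · ln(242,100/46,158) = 3089.1 × ln(5.245) = 3089.1 × 1.6573 ≈ 5119 m/s.

Δv ≈ 5120 m/s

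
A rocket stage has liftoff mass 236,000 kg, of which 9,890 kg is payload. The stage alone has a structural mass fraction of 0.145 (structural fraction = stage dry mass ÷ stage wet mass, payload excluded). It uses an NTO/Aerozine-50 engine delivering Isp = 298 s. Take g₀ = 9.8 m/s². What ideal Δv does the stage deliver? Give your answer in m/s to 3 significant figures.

Δv ≈ 4990 m/s

Stage wet mass = m₀ − payload = 236,000 − 9,890 = 226,110 kg.
Stage dry mass = ε × stage wet mass = 0.145 × 226,110 = 32,786 kg.
Burnout mass m_f = stage dry + payload = 32,786 + 9,890 = 42,676 kg.
v_e = Isp · g₀ = 298 × 9.8 = 2920.4 m/s.
By the Tsiolkovsky rocket equation, Δv = v_e · ln(236,000/42,676) = 2920.4 × ln(5.53) = 2920.4 × 1.7102 ≈ 4994 m/s.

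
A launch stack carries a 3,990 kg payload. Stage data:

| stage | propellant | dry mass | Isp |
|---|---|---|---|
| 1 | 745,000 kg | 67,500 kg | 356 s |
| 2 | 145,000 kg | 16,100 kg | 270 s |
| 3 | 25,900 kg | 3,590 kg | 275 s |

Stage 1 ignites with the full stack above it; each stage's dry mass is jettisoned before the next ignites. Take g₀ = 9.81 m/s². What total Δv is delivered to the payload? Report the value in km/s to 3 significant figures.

Δv ≈ 12.3 km/s

Ignition mass of stage 1 = 745,000+67,500 + 145,000+16,100 + 25,900+3,590 + 3,990 = 1,007,080 kg.
Stage 1: m₀ = 1,007,080 kg, m_f = 1,007,080 − 745,000 = 262,080 kg; Δv = 356×9.81×ln(3.843) = 3492.4×1.3462 ≈ 4701 m/s.
Stage 2: m₀ = 194,580 kg, m_f = 194,580 − 145,000 = 49,580 kg; Δv = 270×9.81×ln(3.925) = 2648.7×1.3673 ≈ 3621 m/s.
Stage 3: m₀ = 33,480 kg, m_f = 33,480 − 25,900 = 7,580 kg; Δv = 275×9.81×ln(4.417) = 2697.8×1.4854 ≈ 4007 m/s.
Total Δv = 4701 + 3621 + 4007 = 12329 m/s.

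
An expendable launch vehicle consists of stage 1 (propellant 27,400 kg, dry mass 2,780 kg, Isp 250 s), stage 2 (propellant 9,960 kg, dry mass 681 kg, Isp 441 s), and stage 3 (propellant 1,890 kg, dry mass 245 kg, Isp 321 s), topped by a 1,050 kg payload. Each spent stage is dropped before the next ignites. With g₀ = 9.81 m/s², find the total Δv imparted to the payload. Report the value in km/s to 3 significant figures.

Δv ≈ 10.7 km/s

Ignition mass of stage 1 = 27,400+2,780 + 9,960+681 + 1,890+245 + 1,050 = 44,006 kg.
Stage 1: m₀ = 44,006 kg, m_f = 44,006 − 27,400 = 16,606 kg; Δv = 250×9.81×ln(2.65) = 2452.5×0.9746 ≈ 2390 m/s.
Stage 2: m₀ = 13,826 kg, m_f = 13,826 − 9,960 = 3,866 kg; Δv = 441×9.81×ln(3.576) = 4326.2×1.2743 ≈ 5513 m/s.
Stage 3: m₀ = 3,185 kg, m_f = 3,185 − 1,890 = 1,295 kg; Δv = 321×9.81×ln(2.459) = 3149.0×0.8999 ≈ 2834 m/s.
Total Δv = 2390 + 5513 + 2834 = 10737 m/s.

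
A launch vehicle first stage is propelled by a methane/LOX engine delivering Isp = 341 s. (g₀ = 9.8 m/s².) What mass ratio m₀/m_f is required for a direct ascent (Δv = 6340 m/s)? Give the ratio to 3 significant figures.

mass ratio ≈ 6.67

v_e = Isp · g₀ = 341 × 9.8 = 3341.8 m/s.
From the ideal rocket equation, m₀/m_f = exp(Δv / v_e) = exp(6340 / 3341.8) = exp(1.8972) = 6.6671.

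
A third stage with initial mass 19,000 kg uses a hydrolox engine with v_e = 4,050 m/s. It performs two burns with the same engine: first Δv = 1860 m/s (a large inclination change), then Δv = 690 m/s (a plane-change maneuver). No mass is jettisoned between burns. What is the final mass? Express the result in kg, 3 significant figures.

final mass ≈ 10100 kg

After the first burn: m = 19000 × exp(−1860/4050.0) = 19000 × 0.63175 = 12,003.3 kg.
After the second burn: m = 12,003.3 × exp(−690/4050.0) = 12,003.3 × 0.84335 = 10,123 kg.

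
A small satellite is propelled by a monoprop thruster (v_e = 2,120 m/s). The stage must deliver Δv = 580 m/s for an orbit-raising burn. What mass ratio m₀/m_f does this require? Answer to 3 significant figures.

mass ratio ≈ 1.31

Using Δv = v_e ln(m₀/m_f): m₀/m_f = exp(Δv / v_e) = exp(580 / 2120.0) = exp(0.2736) = 1.3147.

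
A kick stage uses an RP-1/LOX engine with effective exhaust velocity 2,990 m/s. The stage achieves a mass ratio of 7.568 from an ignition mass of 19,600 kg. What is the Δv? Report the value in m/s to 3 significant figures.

Rocket equation: Δv = v_e · ln(7.568) = 2990.0 × 2.0239 ≈ 6051.5 m/s.

Δv ≈ 6050 m/s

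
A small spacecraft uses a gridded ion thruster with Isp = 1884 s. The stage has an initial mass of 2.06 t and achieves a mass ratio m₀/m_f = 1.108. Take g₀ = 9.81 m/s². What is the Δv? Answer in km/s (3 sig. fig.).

Δv ≈ 1.90 km/s

v_e = Isp · g₀ = 1884 × 9.81 = 18482.0 m/s.
Rocket equation: Δv = v_e · ln(1.108) = 18482.0 × 0.1026 ≈ 1895.5 m/s.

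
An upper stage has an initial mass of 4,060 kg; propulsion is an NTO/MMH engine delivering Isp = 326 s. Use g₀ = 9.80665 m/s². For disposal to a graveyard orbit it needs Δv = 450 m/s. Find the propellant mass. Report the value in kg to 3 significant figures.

propellant mass ≈ 533 kg

v_e = Isp · g₀ = 326 × 9.80665 = 3197.0 m/s.
m₀/m_f = exp(Δv / v_e) = exp(450 / 3197.0) = exp(0.1408) = 1.1511.
m_f = 4,060 / 1.1511 = 3,527.06 kg, so propellant = m₀ − m_f = 4,060 − 3,527.06 = 532.94 kg.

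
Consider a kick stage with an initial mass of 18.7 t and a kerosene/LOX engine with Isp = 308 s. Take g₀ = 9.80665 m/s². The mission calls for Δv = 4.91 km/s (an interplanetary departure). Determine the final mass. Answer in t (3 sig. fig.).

v_e = Isp · g₀ = 308 × 9.80665 = 3020.4 m/s.
By the Tsiolkovsky rocket equation, m₀/m_f = exp(Δv / v_e) = exp(4910 / 3020.4) = exp(1.6256) = 5.0814.
m_f = m₀ / 5.0814 = 18.7 / 5.0814 = 3.68009 t.

final mass ≈ 3.68 t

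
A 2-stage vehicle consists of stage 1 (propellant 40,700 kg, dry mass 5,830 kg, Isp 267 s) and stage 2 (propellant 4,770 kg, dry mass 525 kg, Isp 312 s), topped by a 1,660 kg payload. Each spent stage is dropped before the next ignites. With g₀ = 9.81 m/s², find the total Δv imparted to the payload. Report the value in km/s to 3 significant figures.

Ignition mass of stage 1 = 40,700+5,830 + 4,770+525 + 1,660 = 53,485 kg.
Stage 1: m₀ = 53,485 kg, m_f = 53,485 − 40,700 = 12,785 kg; Δv = 267×9.81×ln(4.183) = 2619.3×1.4311 ≈ 3749 m/s.
Stage 2: m₀ = 6,955 kg, m_f = 6,955 − 4,770 = 2,185 kg; Δv = 312×9.81×ln(3.183) = 3060.7×1.1578 ≈ 3544 m/s.
Total Δv = 3749 + 3544 = 7293 m/s.

Δv ≈ 7.29 km/s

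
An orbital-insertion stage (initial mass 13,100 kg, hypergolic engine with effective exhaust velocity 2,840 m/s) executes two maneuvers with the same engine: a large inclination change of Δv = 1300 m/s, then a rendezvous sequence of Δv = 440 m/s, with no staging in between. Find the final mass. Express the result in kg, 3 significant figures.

After the first burn: m = 13100 × exp(−1300/2840.0) = 13100 × 0.63271 = 8,288.5 kg.
After the second burn: m = 8,288.5 × exp(−440/2840.0) = 8,288.5 × 0.85648 = 7,098.93 kg.

final mass ≈ 7100 kg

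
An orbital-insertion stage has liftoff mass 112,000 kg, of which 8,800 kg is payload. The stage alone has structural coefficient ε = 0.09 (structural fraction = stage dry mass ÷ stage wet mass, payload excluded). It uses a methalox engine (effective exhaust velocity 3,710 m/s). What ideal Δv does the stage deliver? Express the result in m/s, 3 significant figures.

Stage wet mass = m₀ − payload = 112,000 − 8,800 = 103,200 kg.
Stage dry mass = ε × stage wet mass = 0.09 × 103,200 = 9,288 kg.
Burnout mass m_f = stage dry + payload = 9,288 + 8,800 = 18,088 kg.
By the Tsiolkovsky rocket equation, Δv = v_e · ln(112,000/18,088) = 3710.0 × ln(6.192) = 3710.0 × 1.8233 ≈ 6764 m/s.

Δv ≈ 6760 m/s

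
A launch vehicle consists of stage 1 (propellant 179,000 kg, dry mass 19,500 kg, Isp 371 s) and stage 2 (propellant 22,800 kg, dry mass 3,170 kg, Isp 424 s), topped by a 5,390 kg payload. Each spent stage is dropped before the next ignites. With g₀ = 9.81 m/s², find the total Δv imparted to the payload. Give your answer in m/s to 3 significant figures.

Δv ≈ 10900 m/s

Ignition mass of stage 1 = 179,000+19,500 + 22,800+3,170 + 5,390 = 229,860 kg.
Stage 1: m₀ = 229,860 kg, m_f = 229,860 − 179,000 = 50,860 kg; Δv = 371×9.81×ln(4.519) = 3639.5×1.5084 ≈ 5490 m/s.
Stage 2: m₀ = 31,360 kg, m_f = 31,360 − 22,800 = 8,560 kg; Δv = 424×9.81×ln(3.664) = 4159.4×1.2984 ≈ 5401 m/s.
Total Δv = 5490 + 5401 = 10891 m/s.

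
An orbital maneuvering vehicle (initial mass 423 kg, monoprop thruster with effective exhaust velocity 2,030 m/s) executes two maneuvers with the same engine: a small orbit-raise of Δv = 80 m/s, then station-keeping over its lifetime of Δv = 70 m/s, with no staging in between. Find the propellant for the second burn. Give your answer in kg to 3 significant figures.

propellant for the second burn ≈ 13.8 kg

After the first burn: m = 423 × exp(−80/2030.0) = 423 × 0.96136 = 406.655 kg.
After the second burn: m = 406.655 × exp(−70/2030.0) = 406.655 × 0.96610 = 392.869 kg.
Second-burn propellant = 406.655 − 392.869 = 13.786 kg.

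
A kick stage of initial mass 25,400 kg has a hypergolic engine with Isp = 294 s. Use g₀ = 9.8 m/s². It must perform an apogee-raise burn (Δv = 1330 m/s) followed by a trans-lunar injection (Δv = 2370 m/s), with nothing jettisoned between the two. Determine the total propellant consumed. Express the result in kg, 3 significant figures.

v_e = Isp · g₀ = 294 × 9.8 = 2881.2 m/s.
After the first burn: m = 25400 × exp(−1330/2881.2) = 25400 × 0.63027 = 16,008.9 kg.
After the second burn: m = 16,008.9 × exp(−2370/2881.2) = 16,008.9 × 0.43930 = 7,032.71 kg.
Total propellant = m₀ − m_final = 25400 − 7,032.71 = 18,367.29 kg.

total propellant consumed ≈ 18400 kg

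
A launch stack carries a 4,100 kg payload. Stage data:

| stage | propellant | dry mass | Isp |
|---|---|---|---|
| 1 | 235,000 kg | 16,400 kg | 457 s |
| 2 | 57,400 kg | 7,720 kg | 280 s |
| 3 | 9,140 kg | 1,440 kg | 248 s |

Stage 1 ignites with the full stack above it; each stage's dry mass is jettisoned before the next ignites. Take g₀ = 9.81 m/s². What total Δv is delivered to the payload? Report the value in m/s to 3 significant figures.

Ignition mass of stage 1 = 235,000+16,400 + 57,400+7,720 + 9,140+1,440 + 4,100 = 331,200 kg.
Stage 1: m₀ = 331,200 kg, m_f = 331,200 − 235,000 = 96,200 kg; Δv = 457×9.81×ln(3.443) = 4483.2×1.2363 ≈ 5543 m/s.
Stage 2: m₀ = 79,800 kg, m_f = 79,800 − 57,400 = 22,400 kg; Δv = 280×9.81×ln(3.562) = 2746.8×1.2705 ≈ 3490 m/s.
Stage 3: m₀ = 14,680 kg, m_f = 14,680 − 9,140 = 5,540 kg; Δv = 248×9.81×ln(2.65) = 2432.9×0.9745 ≈ 2371 m/s.
Total Δv = 5543 + 3490 + 2371 = 11404 m/s.

Δv ≈ 11400 m/s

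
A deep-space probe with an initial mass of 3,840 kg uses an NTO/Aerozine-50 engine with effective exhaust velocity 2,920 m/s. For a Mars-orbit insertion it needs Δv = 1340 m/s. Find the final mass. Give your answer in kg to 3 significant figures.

final mass ≈ 2430 kg

By the Tsiolkovsky rocket equation, m₀/m_f = exp(Δv / v_e) = exp(1340 / 2920.0) = exp(0.4589) = 1.5823.
m_f = m₀ / 1.5823 = 3,840 / 1.5823 = 2,426.85 kg.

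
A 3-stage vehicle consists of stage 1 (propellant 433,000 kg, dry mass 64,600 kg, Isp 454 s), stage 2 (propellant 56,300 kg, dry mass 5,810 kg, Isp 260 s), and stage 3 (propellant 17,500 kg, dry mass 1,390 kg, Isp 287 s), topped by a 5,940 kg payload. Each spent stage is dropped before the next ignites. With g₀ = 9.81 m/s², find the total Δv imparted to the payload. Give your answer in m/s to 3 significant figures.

Ignition mass of stage 1 = 433,000+64,600 + 56,300+5,810 + 17,500+1,390 + 5,940 = 584,540 kg.
Stage 1: m₀ = 584,540 kg, m_f = 584,540 − 433,000 = 151,540 kg; Δv = 454×9.81×ln(3.857) = 4453.7×1.3500 ≈ 6012 m/s.
Stage 2: m₀ = 86,940 kg, m_f = 86,940 − 56,300 = 30,640 kg; Δv = 260×9.81×ln(2.837) = 2550.6×1.0429 ≈ 2660 m/s.
Stage 3: m₀ = 24,830 kg, m_f = 24,830 − 17,500 = 7,330 kg; Δv = 287×9.81×ln(3.387) = 2815.5×1.2201 ≈ 3435 m/s.
Total Δv = 6012 + 2660 + 3435 = 12107 m/s.

Δv ≈ 12100 m/s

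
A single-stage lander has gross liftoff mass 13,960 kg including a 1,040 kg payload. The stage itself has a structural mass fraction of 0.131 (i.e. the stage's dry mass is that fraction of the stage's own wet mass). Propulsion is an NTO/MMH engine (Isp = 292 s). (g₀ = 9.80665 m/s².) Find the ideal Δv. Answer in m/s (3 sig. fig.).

Δv ≈ 4670 m/s

Stage wet mass = m₀ − payload = 13,960 − 1,040 = 12,920 kg.
Stage dry mass = ε × stage wet mass = 0.131 × 12,920 = 1,692.52 kg.
Burnout mass m_f = stage dry + payload = 1,692.52 + 1,040 = 2,732.52 kg.
v_e = Isp · g₀ = 292 × 9.80665 = 2863.5 m/s.
By the Tsiolkovsky rocket equation, Δv = v_e · ln(13,960/2,732.52) = 2863.5 × ln(5.109) = 2863.5 × 1.6310 ≈ 4670 m/s.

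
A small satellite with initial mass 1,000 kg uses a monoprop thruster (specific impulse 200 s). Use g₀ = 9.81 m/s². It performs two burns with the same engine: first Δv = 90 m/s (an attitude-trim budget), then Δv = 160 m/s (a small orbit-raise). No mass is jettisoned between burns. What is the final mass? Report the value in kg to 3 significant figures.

final mass ≈ 880 kg

v_e = Isp · g₀ = 200 × 9.81 = 1962.0 m/s.
After the first burn: m = 1000 × exp(−90/1962.0) = 1000 × 0.95516 = 955.16 kg.
After the second burn: m = 955.16 × exp(−160/1962.0) = 955.16 × 0.92169 = 880.361 kg.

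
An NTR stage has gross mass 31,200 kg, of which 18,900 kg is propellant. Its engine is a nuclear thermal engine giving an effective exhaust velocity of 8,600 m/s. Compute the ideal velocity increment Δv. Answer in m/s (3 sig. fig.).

m_f = m₀ − m_prop = 31,200 − 18,900 = 12,300 kg.
Using Δv = v_e ln(m₀/m_f): Δv = v_e · ln(m₀/m_f) = 8600.0 × ln(2.537) = 8600.0 × 0.9308 ≈ 8005.0 m/s.

Δv ≈ 8010 m/s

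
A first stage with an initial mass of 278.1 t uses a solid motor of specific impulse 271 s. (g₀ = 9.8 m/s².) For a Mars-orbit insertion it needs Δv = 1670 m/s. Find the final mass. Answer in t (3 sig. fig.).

v_e = Isp · g₀ = 271 × 9.8 = 2655.8 m/s.
Rocket equation: m₀/m_f = exp(Δv / v_e) = exp(1670 / 2655.8) = exp(0.6288) = 1.8754.
m_f = m₀ / 1.8754 = 278.1 / 1.8754 = 148.288 t.

final mass ≈ 148 t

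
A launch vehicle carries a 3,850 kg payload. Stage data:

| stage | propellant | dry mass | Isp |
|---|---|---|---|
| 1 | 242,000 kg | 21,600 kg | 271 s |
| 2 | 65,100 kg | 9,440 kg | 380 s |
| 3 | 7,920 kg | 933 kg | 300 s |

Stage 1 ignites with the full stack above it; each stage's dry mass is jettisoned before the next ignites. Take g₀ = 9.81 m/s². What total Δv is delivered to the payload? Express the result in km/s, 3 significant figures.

Δv ≈ 11.1 km/s

Ignition mass of stage 1 = 242,000+21,600 + 65,100+9,440 + 7,920+933 + 3,850 = 350,843 kg.
Stage 1: m₀ = 350,843 kg, m_f = 350,843 − 242,000 = 108,843 kg; Δv = 271×9.81×ln(3.223) = 2658.5×1.1704 ≈ 3112 m/s.
Stage 2: m₀ = 87,243 kg, m_f = 87,243 − 65,100 = 22,143 kg; Δv = 380×9.81×ln(3.94) = 3727.8×1.3712 ≈ 5111 m/s.
Stage 3: m₀ = 12,703 kg, m_f = 12,703 − 7,920 = 4,783 kg; Δv = 300×9.81×ln(2.656) = 2943.0×0.9768 ≈ 2875 m/s.
Total Δv = 3112 + 5111 + 2875 = 11098 m/s.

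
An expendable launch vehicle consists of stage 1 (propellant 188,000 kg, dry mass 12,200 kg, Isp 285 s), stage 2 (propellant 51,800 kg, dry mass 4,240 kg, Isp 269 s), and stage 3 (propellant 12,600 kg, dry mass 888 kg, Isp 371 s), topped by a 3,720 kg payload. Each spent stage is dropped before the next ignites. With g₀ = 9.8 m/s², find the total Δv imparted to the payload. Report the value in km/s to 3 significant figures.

Ignition mass of stage 1 = 188,000+12,200 + 51,800+4,240 + 12,600+888 + 3,720 = 273,448 kg.
Stage 1: m₀ = 273,448 kg, m_f = 273,448 − 188,000 = 85,448 kg; Δv = 285×9.8×ln(3.2) = 2793.0×1.1632 ≈ 3249 m/s.
Stage 2: m₀ = 73,248 kg, m_f = 73,248 − 51,800 = 21,448 kg; Δv = 269×9.8×ln(3.415) = 2636.2×1.2282 ≈ 3238 m/s.
Stage 3: m₀ = 17,208 kg, m_f = 17,208 − 12,600 = 4,608 kg; Δv = 371×9.8×ln(3.734) = 3635.8×1.3176 ≈ 4790 m/s.
Total Δv = 3249 + 3238 + 4790 = 11277 m/s.

Δv ≈ 11.3 km/s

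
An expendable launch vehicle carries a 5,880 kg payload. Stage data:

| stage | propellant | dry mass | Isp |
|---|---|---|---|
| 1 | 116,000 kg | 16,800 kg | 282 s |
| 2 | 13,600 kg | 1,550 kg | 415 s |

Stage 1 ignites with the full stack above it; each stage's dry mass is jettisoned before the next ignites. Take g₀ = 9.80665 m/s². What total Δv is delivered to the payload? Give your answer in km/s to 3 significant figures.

Ignition mass of stage 1 = 116,000+16,800 + 13,600+1,550 + 5,880 = 153,830 kg.
Stage 1: m₀ = 153,830 kg, m_f = 153,830 − 116,000 = 37,830 kg; Δv = 282×9.80665×ln(4.066) = 2765.5×1.4027 ≈ 3879 m/s.
Stage 2: m₀ = 21,030 kg, m_f = 21,030 − 13,600 = 7,430 kg; Δv = 415×9.80665×ln(2.83) = 4069.8×1.0404 ≈ 4234 m/s.
Total Δv = 3879 + 4234 = 8113 m/s.

Δv ≈ 8.11 km/s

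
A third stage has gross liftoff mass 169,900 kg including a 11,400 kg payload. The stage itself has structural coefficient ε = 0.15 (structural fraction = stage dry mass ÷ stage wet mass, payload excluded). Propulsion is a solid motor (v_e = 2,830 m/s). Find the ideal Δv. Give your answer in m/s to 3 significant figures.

Stage wet mass = m₀ − payload = 169,900 − 11,400 = 158,500 kg.
Stage dry mass = ε × stage wet mass = 0.15 × 158,500 = 23,775 kg.
Burnout mass m_f = stage dry + payload = 23,775 + 11,400 = 35,175 kg.
By the Tsiolkovsky rocket equation, Δv = v_e · ln(169,900/35,175) = 2830.0 × ln(4.83) = 2830.0 × 1.5749 ≈ 4457 m/s.

Δv ≈ 4460 m/s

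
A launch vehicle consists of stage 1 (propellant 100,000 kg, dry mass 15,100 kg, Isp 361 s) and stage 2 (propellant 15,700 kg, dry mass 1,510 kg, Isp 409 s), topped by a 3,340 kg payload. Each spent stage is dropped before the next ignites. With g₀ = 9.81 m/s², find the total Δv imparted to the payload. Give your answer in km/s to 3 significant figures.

Ignition mass of stage 1 = 100,000+15,100 + 15,700+1,510 + 3,340 = 135,650 kg.
Stage 1: m₀ = 135,650 kg, m_f = 135,650 − 100,000 = 35,650 kg; Δv = 361×9.81×ln(3.805) = 3541.4×1.3363 ≈ 4732 m/s.
Stage 2: m₀ = 20,550 kg, m_f = 20,550 − 15,700 = 4,850 kg; Δv = 409×9.81×ln(4.237) = 4012.3×1.4439 ≈ 5793 m/s.
Total Δv = 4732 + 5793 = 10525 m/s.

Δv ≈ 10.5 km/s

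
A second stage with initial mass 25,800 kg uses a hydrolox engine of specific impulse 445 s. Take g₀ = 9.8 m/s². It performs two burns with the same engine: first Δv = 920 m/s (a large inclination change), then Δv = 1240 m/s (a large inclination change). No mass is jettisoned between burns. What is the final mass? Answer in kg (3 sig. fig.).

final mass ≈ 15700 kg

v_e = Isp · g₀ = 445 × 9.8 = 4361.0 m/s.
After the first burn: m = 25800 × exp(−920/4361.0) = 25800 × 0.80981 = 20,893.1 kg.
After the second burn: m = 20,893.1 × exp(−1240/4361.0) = 20,893.1 × 0.75251 = 15,722.3 kg.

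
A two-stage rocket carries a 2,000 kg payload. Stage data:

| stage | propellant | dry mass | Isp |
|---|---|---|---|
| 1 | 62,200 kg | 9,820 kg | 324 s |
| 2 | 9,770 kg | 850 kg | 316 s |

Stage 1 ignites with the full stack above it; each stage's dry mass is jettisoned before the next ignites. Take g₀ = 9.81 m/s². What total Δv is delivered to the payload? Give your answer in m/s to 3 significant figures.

Δv ≈ 8830 m/s

Ignition mass of stage 1 = 62,200+9,820 + 9,770+850 + 2,000 = 84,640 kg.
Stage 1: m₀ = 84,640 kg, m_f = 84,640 − 62,200 = 22,440 kg; Δv = 324×9.81×ln(3.772) = 3178.4×1.3276 ≈ 4220 m/s.
Stage 2: m₀ = 12,620 kg, m_f = 12,620 − 9,770 = 2,850 kg; Δv = 316×9.81×ln(4.428) = 3100.0×1.4880 ≈ 4613 m/s.
Total Δv = 4220 + 4613 = 8833 m/s.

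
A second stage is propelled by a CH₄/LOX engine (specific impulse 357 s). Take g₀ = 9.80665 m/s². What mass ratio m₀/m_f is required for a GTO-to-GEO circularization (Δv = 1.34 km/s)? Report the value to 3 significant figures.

v_e = Isp · g₀ = 357 × 9.80665 = 3501.0 m/s.
m₀/m_f = exp(Δv / v_e) = exp(1340 / 3501.0) = exp(0.3828) = 1.4663.

mass ratio ≈ 1.47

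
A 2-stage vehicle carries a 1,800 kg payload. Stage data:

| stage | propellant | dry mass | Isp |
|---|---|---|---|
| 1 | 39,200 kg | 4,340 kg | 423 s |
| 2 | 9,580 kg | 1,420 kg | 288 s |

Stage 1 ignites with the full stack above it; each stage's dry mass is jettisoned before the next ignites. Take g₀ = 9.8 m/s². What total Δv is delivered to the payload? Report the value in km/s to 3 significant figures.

Ignition mass of stage 1 = 39,200+4,340 + 9,580+1,420 + 1,800 = 56,340 kg.
Stage 1: m₀ = 56,340 kg, m_f = 56,340 − 39,200 = 17,140 kg; Δv = 423×9.8×ln(3.287) = 4145.4×1.1900 ≈ 4933 m/s.
Stage 2: m₀ = 12,800 kg, m_f = 12,800 − 9,580 = 3,220 kg; Δv = 288×9.8×ln(3.975) = 2822.4×1.3801 ≈ 3895 m/s.
Total Δv = 4933 + 3895 = 8828 m/s.

Δv ≈ 8.83 km/s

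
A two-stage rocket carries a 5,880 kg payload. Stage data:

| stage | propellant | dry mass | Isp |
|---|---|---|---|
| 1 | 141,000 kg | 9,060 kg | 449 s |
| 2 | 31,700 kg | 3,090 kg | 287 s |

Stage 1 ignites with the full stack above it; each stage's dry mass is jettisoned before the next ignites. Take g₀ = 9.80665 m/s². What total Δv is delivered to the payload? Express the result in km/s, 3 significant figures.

Ignition mass of stage 1 = 141,000+9,060 + 31,700+3,090 + 5,880 = 190,730 kg.
Stage 1: m₀ = 190,730 kg, m_f = 190,730 − 141,000 = 49,730 kg; Δv = 449×9.80665×ln(3.835) = 4403.2×1.3443 ≈ 5919 m/s.
Stage 2: m₀ = 40,670 kg, m_f = 40,670 − 31,700 = 8,970 kg; Δv = 287×9.80665×ln(4.534) = 2814.5×1.5116 ≈ 4254 m/s.
Total Δv = 5919 + 4254 = 10173 m/s.

Δv ≈ 10.2 km/s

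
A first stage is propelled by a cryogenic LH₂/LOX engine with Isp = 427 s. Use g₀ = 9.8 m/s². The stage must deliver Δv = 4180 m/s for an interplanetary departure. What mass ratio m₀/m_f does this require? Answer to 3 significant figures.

mass ratio ≈ 2.72

v_e = Isp · g₀ = 427 × 9.8 = 4184.6 m/s.
By the Tsiolkovsky rocket equation, m₀/m_f = exp(Δv / v_e) = exp(4180 / 4184.6) = exp(0.9989) = 2.7153.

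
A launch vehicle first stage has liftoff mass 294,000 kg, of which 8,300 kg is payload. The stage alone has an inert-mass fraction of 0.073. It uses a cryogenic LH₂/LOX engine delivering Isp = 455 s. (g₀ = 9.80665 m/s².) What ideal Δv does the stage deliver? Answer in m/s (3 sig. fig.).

Stage wet mass = m₀ − payload = 294,000 − 8,300 = 285,700 kg.
Stage dry mass = ε × stage wet mass = 0.073 × 285,700 = 20,856.1 kg.
Burnout mass m_f = stage dry + payload = 20,856.1 + 8,300 = 29,156.1 kg.
v_e = Isp · g₀ = 455 × 9.80665 = 4462.0 m/s.
Δv = v_e · ln(294,000/29,156.1) = 4462.0 × ln(10.08) = 4462.0 × 2.3109 ≈ 10311 m/s.

Δv ≈ 10300 m/s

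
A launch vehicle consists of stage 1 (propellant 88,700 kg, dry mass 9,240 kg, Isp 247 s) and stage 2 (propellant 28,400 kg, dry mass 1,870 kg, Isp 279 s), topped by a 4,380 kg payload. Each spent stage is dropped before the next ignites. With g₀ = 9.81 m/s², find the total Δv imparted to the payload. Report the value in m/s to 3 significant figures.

Δv ≈ 7370 m/s

Ignition mass of stage 1 = 88,700+9,240 + 28,400+1,870 + 4,380 = 132,590 kg.
Stage 1: m₀ = 132,590 kg, m_f = 132,590 − 88,700 = 43,890 kg; Δv = 247×9.81×ln(3.021) = 2423.1×1.1056 ≈ 2679 m/s.
Stage 2: m₀ = 34,650 kg, m_f = 34,650 − 28,400 = 6,250 kg; Δv = 279×9.81×ln(5.544) = 2737.0×1.7127 ≈ 4688 m/s.
Total Δv = 2679 + 4688 = 7367 m/s.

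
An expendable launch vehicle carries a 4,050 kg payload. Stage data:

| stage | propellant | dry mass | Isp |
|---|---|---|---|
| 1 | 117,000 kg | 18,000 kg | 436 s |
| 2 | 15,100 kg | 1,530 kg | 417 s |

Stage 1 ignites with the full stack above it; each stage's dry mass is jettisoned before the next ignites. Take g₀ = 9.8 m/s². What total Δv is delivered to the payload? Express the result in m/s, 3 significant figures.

Ignition mass of stage 1 = 117,000+18,000 + 15,100+1,530 + 4,050 = 155,680 kg.
Stage 1: m₀ = 155,680 kg, m_f = 155,680 − 117,000 = 38,680 kg; Δv = 436×9.8×ln(4.025) = 4272.8×1.3925 ≈ 5950 m/s.
Stage 2: m₀ = 20,680 kg, m_f = 20,680 − 15,100 = 5,580 kg; Δv = 417×9.8×ln(3.706) = 4086.6×1.3100 ≈ 5353 m/s.
Total Δv = 5950 + 5353 = 11303 m/s.

Δv ≈ 11300 m/s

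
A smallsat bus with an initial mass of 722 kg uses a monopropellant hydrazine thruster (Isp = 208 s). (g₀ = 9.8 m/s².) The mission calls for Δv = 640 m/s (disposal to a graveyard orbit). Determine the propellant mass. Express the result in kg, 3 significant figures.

v_e = Isp · g₀ = 208 × 9.8 = 2038.4 m/s.
Using Δv = v_e ln(m₀/m_f): m₀/m_f = exp(Δv / v_e) = exp(640 / 2038.4) = exp(0.3140) = 1.3689.
m_f = 722 / 1.3689 = 527.431 kg, so propellant = m₀ − m_f = 722 − 527.431 = 194.569 kg.

propellant mass ≈ 195 kg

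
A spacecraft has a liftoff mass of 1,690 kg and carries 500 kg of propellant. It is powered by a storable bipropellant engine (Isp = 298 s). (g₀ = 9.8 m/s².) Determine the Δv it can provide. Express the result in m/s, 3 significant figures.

v_e = Isp · g₀ = 298 × 9.8 = 2920.4 m/s.
m_f = m₀ − m_prop = 1,690 − 500 = 1,190 kg.
From the ideal rocket equation, Δv = v_e · ln(m₀/m_f) = 2920.4 × ln(1.42) = 2920.4 × 0.3508 ≈ 1024.4 m/s.

Δv ≈ 1020 m/s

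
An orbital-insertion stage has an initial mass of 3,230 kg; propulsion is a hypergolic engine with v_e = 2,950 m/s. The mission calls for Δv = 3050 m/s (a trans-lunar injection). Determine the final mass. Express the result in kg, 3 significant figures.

From the ideal rocket equation, m₀/m_f = exp(Δv / v_e) = exp(3050 / 2950.0) = exp(1.0339) = 2.8120.
m_f = m₀ / 2.8120 = 3,230 / 2.8120 = 1,148.65 kg.

final mass ≈ 1150 kg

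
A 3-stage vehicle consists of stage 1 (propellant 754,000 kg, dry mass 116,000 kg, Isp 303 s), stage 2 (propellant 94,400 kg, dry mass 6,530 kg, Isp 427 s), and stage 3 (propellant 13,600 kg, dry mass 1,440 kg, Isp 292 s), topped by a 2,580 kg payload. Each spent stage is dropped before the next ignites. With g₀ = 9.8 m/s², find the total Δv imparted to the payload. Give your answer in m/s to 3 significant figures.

Ignition mass of stage 1 = 754,000+116,000 + 94,400+6,530 + 13,600+1,440 + 2,580 = 988,550 kg.
Stage 1: m₀ = 988,550 kg, m_f = 988,550 − 754,000 = 234,550 kg; Δv = 303×9.8×ln(4.215) = 2969.4×1.4386 ≈ 4272 m/s.
Stage 2: m₀ = 118,550 kg, m_f = 118,550 − 94,400 = 24,150 kg; Δv = 427×9.8×ln(4.909) = 4184.6×1.5911 ≈ 6658 m/s.
Stage 3: m₀ = 17,620 kg, m_f = 17,620 − 13,600 = 4,020 kg; Δv = 292×9.8×ln(4.383) = 2861.6×1.4778 ≈ 4229 m/s.
Total Δv = 4272 + 6658 + 4229 = 15159 m/s.

Δv ≈ 15200 m/s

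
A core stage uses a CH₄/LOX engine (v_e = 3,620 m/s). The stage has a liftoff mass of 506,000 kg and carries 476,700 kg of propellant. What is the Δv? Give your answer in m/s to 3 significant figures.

Δv ≈ 10300 m/s

m_f = m₀ − m_prop = 506,000 − 476,700 = 29,300 kg.
Δv = v_e · ln(m₀/m_f) = 3620.0 × ln(17.27) = 3620.0 × 2.8489 ≈ 10313.2 m/s.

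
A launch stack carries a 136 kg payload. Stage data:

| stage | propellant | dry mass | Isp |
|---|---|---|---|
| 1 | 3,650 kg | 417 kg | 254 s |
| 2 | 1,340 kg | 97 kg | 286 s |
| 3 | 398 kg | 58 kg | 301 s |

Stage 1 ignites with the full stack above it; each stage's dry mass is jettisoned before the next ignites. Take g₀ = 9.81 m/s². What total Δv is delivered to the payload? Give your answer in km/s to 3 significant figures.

Ignition mass of stage 1 = 3,650+417 + 1,340+97 + 398+58 + 136 = 6,096 kg.
Stage 1: m₀ = 6,096 kg, m_f = 6,096 − 3,650 = 2,446 kg; Δv = 254×9.81×ln(2.492) = 2491.7×0.9132 ≈ 2275 m/s.
Stage 2: m₀ = 2,029 kg, m_f = 2,029 − 1,340 = 689 kg; Δv = 286×9.81×ln(2.945) = 2805.7×1.0801 ≈ 3030 m/s.
Stage 3: m₀ = 592 kg, m_f = 592 − 398 = 194 kg; Δv = 301×9.81×ln(3.052) = 2952.8×1.1156 ≈ 3294 m/s.
Total Δv = 2275 + 3030 + 3294 = 8599 m/s.

Δv ≈ 8.60 km/s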